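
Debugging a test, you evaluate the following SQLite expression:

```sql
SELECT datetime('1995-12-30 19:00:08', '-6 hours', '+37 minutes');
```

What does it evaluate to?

-6 hours from 1995-12-30 19:00:08 is 1995-12-30 13:00:08.
+37 minutes from 1995-12-30 13:00:08 is 1995-12-30 13:37:08.

1995-12-30 13:37:08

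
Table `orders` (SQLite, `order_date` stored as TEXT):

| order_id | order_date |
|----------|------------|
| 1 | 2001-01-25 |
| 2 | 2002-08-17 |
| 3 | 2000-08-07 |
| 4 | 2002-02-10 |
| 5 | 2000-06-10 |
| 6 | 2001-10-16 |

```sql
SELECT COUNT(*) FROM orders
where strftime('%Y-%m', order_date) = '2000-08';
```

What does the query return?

Rows with year-month 2000-08: 2000-08-07 → 1.

1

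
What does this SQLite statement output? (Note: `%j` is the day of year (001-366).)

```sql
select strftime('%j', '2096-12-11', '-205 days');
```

141

First apply '-205 days': 2096-12-11 → 2096-05-20.
Day-of-year for 2096-05-20: days since 2096-01-01 inclusive = 141, zero-padded to 141.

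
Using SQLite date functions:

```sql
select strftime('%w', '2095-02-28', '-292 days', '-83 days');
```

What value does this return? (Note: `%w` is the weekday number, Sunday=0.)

4

First apply '-292 days', '-83 days': 2095-02-28 → 2094-02-18.
2094-02-18 is a Thursday; with Sunday=0 that is 4.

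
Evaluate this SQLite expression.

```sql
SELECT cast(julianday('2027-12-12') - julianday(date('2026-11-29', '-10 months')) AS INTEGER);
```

Adding -10 months to 2026-11-29 gives 2026-01-29.
2 days remain in January 2026 after the 29th (31 − 29).
Full months from February 2026 through November 2027 contribute their day counts.
Then 12 days into December 2027.
Total: 2 + 28 + 31 + 30 + 31 + 30 + 31 + 31 + 30 + 31 + 30 + 31 + 31 + 28 + 31 + 30 + 31 + 30 + 31 + 31 + 30 + 31 + 30 + 12 = 682.

682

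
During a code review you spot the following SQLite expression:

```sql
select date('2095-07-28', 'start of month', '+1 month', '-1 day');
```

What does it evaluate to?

2095-07-31

`start of month` rewinds 2095-07-28 to 2095-07-01.
Adding +1 month to 2095-07-01 gives 2095-08-01.
Going back 1 day from 2095-08-01 reaches 2095-07-31 (last day of July, 31 days).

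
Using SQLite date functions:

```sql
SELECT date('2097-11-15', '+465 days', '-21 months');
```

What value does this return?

Applying '+465 days' to 2097-11-15: counting 465 days forward gives 2099-02-23.
Adding -21 months to 2099-02-23 gives 2097-05-23.

2097-05-23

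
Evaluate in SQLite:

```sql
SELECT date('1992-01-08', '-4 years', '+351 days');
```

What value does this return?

Adding -4 years to 1992-01-08 gives 1988-01-08.
Applying '+351 days' to 1988-01-08: counting 351 days forward gives 1988-12-24.

1988-12-24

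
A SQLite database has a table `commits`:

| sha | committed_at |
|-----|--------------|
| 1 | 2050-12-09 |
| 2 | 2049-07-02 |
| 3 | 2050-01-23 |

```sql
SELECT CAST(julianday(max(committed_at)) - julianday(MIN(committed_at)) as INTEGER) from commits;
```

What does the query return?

525

MIN = 2049-07-02, MAX = 2050-12-09.
29 days remain in July 2049 after the 2nd (31 − 2).
Full months from August 2049 through November 2050 contribute their day counts.
Then 9 days into December 2050.
Total: 29 + 31 + 30 + 31 + 30 + 31 + 31 + 28 + 31 + 30 + 31 + 30 + 31 + 31 + 30 + 31 + 30 + 9 = 525.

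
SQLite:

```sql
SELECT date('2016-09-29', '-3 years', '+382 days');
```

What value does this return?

2014-10-16

Adding -3 years to 2016-09-29 gives 2013-09-29.
Applying '+382 days' to 2013-09-29: counting 382 days forward gives 2014-10-16.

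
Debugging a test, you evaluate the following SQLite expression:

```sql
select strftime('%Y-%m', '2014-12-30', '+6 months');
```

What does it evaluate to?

2015-06

First apply '+6 months': 2014-12-30 → 2015-06-30.
`%Y-%m` extracts the year-month: 2015-06.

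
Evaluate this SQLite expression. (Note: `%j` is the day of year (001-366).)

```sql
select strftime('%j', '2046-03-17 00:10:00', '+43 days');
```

119

First apply '+43 days': 2046-03-17 00:10:00 → 2046-04-29 00:10:00.
Day-of-year for 2046-04-29: days since 2046-01-01 inclusive = 119, zero-padded to 119.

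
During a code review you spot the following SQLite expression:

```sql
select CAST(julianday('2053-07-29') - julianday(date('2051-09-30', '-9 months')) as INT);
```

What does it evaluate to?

Adding -9 months to 2051-09-30 gives 2050-12-30.
1 day remains in December 2050 after the 30th (31 − 30).
Full months from January 2051 through June 2053 contribute their day counts.
Then 29 days into July 2053.
Total: 1 + 31 + 28 + 31 + 30 + 31 + 30 + 31 + 31 + 30 + 31 + 30 + 31 + 31 + 29 + 31 + 30 + 31 + 30 + 31 + 31 + 30 + 31 + 30 + 31 + 31 + 28 + 31 + 30 + 31 + 30 + 29 = 942.

942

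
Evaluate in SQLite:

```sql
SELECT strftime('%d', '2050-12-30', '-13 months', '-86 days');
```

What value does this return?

First apply '-13 months', '-86 days': 2050-12-30 → 2049-09-05.
`%d` extracts the 2-digit day of month: 05.

05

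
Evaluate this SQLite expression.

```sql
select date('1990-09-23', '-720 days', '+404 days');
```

1989-11-11

Applying '-720 days' to 1990-09-23: counting 720 days back gives 1988-10-03.
Applying '+404 days' to 1988-10-03: counting 404 days forward gives 1989-11-11.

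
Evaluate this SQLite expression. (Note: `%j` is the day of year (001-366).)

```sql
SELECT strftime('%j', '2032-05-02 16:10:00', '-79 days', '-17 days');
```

027

First apply '-79 days', '-17 days': 2032-05-02 16:10:00 → 2032-01-27 16:10:00.
Day-of-year for 2032-01-27: days since 2032-01-01 inclusive = 27, zero-padded to 027.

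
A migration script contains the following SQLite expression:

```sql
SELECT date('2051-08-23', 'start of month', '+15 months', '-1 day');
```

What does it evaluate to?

`start of month` rewinds 2051-08-23 to 2051-08-01.
Adding +15 months to 2051-08-01 gives 2052-11-01.
Going back 1 day from 2052-11-01 reaches 2052-10-31 (last day of October, 31 days).

2052-10-31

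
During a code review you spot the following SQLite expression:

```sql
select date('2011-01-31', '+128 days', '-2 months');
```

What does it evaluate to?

Applying '+128 days' to 2011-01-31: counting 128 days forward gives 2011-06-08.
Adding -2 months to 2011-06-08 gives 2011-04-08.

2011-04-08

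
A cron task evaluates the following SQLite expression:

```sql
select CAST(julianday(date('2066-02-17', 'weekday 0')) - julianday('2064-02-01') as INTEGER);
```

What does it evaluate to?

`weekday 0` advances to the next Sunday; 2066-02-17 is a Wednesday, so it moves forward to 2066-02-21.
28 days remain in February 2064 after the 1st (29 − 1).
Full months from March 2064 through January 2066 contribute their day counts.
Then 21 days into February 2066.
Total: 28 + 31 + 30 + 31 + 30 + 31 + 31 + 30 + 31 + 30 + 31 + 31 + 28 + 31 + 30 + 31 + 30 + 31 + 31 + 30 + 31 + 30 + 31 + 31 + 21 = 751.

751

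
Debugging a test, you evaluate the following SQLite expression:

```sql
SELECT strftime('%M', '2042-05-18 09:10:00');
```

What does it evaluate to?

10

`%M` extracts the 2-digit minute: 10.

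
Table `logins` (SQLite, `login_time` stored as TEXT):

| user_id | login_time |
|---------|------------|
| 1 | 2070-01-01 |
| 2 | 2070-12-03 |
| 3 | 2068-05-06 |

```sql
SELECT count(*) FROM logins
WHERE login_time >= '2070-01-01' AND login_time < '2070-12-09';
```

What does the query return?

2

Rows in [2070-01-01, 2070-12-09): 2070-01-01, 2070-12-03 → 2 rows.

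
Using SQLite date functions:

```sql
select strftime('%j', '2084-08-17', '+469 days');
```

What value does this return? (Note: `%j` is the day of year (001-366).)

333

First apply '+469 days': 2084-08-17 → 2085-11-29.
Day-of-year for 2085-11-29: days since 2085-01-01 inclusive = 333, zero-padded to 333.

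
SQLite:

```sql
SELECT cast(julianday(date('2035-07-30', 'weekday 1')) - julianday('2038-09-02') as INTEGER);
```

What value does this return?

-1130

`weekday 1` advances to the next Monday; 2035-07-30 is already a Monday, so it stays at 2035-07-30.
1 day remains in July 2035 after the 30th (31 − 30).
Full months from August 2035 through August 2038 contribute their day counts.
Then 2 days into September 2038.
Total: 1 + 31 + 30 + 31 + 30 + 31 + 31 + 29 + 31 + 30 + 31 + 30 + 31 + 31 + 30 + 31 + 30 + 31 + 31 + 28 + 31 + 30 + 31 + 30 + 31 + 31 + 30 + 31 + 30 + 31 + 31 + 28 + 31 + 30 + 31 + 30 + 31 + 31 + 2 = 1130.
The subtraction is earlier − later, so the result is −1130 → -1130.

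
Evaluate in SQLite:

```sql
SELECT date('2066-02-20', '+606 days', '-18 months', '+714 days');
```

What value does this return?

Applying '+606 days' to 2066-02-20: counting 606 days forward gives 2067-10-19.
Adding -18 months to 2067-10-19 gives 2066-04-19.
Applying '+714 days' to 2066-04-19: counting 714 days forward gives 2068-04-02.

2068-04-02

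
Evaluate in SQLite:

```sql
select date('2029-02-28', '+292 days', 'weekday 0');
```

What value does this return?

2029-12-23

Applying '+292 days' to 2029-02-28: counting 292 days forward gives 2029-12-17.
`weekday 0` advances to the next Sunday; 2029-12-17 is a Monday, so it moves forward to 2029-12-23.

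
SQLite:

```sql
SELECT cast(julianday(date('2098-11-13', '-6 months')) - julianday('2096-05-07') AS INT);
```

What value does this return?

736

Adding -6 months to 2098-11-13 gives 2098-05-13.
24 days remain in May 2096 after the 7th (31 − 7).
Full months from June 2096 through April 2098 contribute their day counts.
Then 13 days into May 2098.
Total: 24 + 30 + 31 + 31 + 30 + 31 + 30 + 31 + 31 + 28 + 31 + 30 + 31 + 30 + 31 + 31 + 30 + 31 + 30 + 31 + 31 + 28 + 31 + 30 + 13 = 736.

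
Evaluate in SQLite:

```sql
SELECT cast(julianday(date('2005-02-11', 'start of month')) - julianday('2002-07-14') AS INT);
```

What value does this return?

`start of month` rewinds 2005-02-11 to 2005-02-01.
17 days remain in July 2002 after the 14th (31 − 14).
Full months from August 2002 through January 2005 contribute their day counts.
Then 1 day into February 2005.
Total: 17 + 31 + 30 + 31 + 30 + 31 + 31 + 28 + 31 + 30 + 31 + 30 + 31 + 31 + 30 + 31 + 30 + 31 + 31 + 29 + 31 + 30 + 31 + 30 + 31 + 31 + 30 + 31 + 30 + 31 + 31 + 1 = 933.

933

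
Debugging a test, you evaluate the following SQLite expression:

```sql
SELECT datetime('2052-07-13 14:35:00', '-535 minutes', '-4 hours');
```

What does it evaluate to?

2052-07-13 01:40:00

535 minutes = 8h 55m; -535 minutes from 2052-07-13 14:35:00 is 2052-07-13 05:40:00.
-4 hours from 2052-07-13 05:40:00 is 2052-07-13 01:40:00.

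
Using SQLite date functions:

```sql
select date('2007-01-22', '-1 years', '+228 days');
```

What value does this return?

Adding -1 year to 2007-01-22 gives 2006-01-22.
Applying '+228 days' to 2006-01-22: counting 228 days forward gives 2006-09-07.

2006-09-07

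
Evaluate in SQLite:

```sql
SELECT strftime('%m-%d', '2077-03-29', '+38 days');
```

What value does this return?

First apply '+38 days': 2077-03-29 → 2077-05-06.
`%m-%d` extracts the month-day: 05-06.

05-06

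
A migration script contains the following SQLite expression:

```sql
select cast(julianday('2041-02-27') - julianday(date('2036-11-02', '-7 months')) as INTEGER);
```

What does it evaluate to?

1792

Adding -7 months to 2036-11-02 gives 2036-04-02.
28 days remain in April 2036 after the 2nd (30 − 2).
Full months from May 2036 through January 2041 contribute their day counts.
Then 27 days into February 2041.
Total: 28 + 31 + 30 + 31 + 31 + 30 + 31 + 30 + 31 + 31 + 28 + 31 + 30 + 31 + 30 + 31 + 31 + 30 + 31 + 30 + 31 + 31 + 28 + 31 + 30 + 31 + 30 + 31 + 31 + 30 + 31 + 30 + 31 + 31 + 28 + 31 + 30 + 31 + 30 + 31 + 31 + 30 + 31 + 30 + 31 + 31 + 29 + 31 + 30 + 31 + 30 + 31 + 31 + 30 + 31 + 30 + 31 + 31 + 27 = 1792.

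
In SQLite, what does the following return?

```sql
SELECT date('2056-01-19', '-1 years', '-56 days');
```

Adding -1 year to 2056-01-19 gives 2055-01-19.
Applying '-56 days' to 2055-01-19: counting 56 days back gives 2054-11-24.

2054-11-24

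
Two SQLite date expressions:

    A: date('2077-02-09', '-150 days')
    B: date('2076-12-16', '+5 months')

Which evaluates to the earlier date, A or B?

A

A = 2076-09-12.
B = 2077-05-16.
A is earlier.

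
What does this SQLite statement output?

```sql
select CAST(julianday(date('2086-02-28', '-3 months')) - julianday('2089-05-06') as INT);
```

Adding -3 months to 2086-02-28 gives 2085-11-28.
2 days remain in November 2085 after the 28th (30 − 28).
Full months from December 2085 through April 2089 contribute their day counts.
Then 6 days into May 2089.
Total: 2 + 31 + 31 + 28 + 31 + 30 + 31 + 30 + 31 + 31 + 30 + 31 + 30 + 31 + 31 + 28 + 31 + 30 + 31 + 30 + 31 + 31 + 30 + 31 + 30 + 31 + 31 + 29 + 31 + 30 + 31 + 30 + 31 + 31 + 30 + 31 + 30 + 31 + 31 + 28 + 31 + 30 + 6 = 1255.
The subtraction is earlier − later, so the result is −1255 → -1255.

-1255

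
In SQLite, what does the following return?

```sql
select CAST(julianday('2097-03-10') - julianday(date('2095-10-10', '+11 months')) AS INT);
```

Adding +11 months to 2095-10-10 gives 2096-09-10.
20 days remain in September 2096 after the 10th (30 − 10).
October 2096: 31 days.
November 2096: 30 days.
December 2096: 31 days.
January 2097: 31 days.
February 2097: 28 days.
Then 10 days into March 2097.
Total: 20 + 31 + 30 + 31 + 31 + 28 + 10 = 181.

181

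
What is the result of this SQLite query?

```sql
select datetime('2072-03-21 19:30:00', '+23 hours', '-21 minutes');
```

2072-03-22 18:09:00

+23 hours from 2072-03-21 19:30:00 is 2072-03-22 18:30:00 (crosses midnight).
-21 minutes from 2072-03-22 18:30:00 is 2072-03-22 18:09:00.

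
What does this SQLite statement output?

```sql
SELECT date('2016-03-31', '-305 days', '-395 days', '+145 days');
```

2014-09-23

Applying '-305 days' to 2016-03-31: counting 305 days back gives 2015-05-31.
Applying '-395 days' to 2015-05-31: counting 395 days back gives 2014-05-01.
Applying '+145 days' to 2014-05-01: counting 145 days forward gives 2014-09-23.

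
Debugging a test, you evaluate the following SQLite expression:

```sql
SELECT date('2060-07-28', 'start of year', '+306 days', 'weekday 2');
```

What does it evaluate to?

2060-11-02

`start of year` rewinds 2060-07-28 to 2060-01-01.
Applying '+306 days' to 2060-01-01: counting 306 days forward gives 2060-11-02.
`weekday 2` advances to the next Tuesday; 2060-11-02 is already a Tuesday, so it stays at 2060-11-02.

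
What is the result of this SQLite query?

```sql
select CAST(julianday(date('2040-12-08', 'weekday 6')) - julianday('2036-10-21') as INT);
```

1509

`weekday 6` advances to the next Saturday; 2040-12-08 is already a Saturday, so it stays at 2040-12-08.
10 days remain in October 2036 after the 21st (31 − 21).
Full months from November 2036 through November 2040 contribute their day counts.
Then 8 days into December 2040.
Total: 10 + 30 + 31 + 31 + 28 + 31 + 30 + 31 + 30 + 31 + 31 + 30 + 31 + 30 + 31 + 31 + 28 + 31 + 30 + 31 + 30 + 31 + 31 + 30 + 31 + 30 + 31 + 31 + 28 + 31 + 30 + 31 + 30 + 31 + 31 + 30 + 31 + 30 + 31 + 31 + 29 + 31 + 30 + 31 + 30 + 31 + 31 + 30 + 31 + 30 + 8 = 1509.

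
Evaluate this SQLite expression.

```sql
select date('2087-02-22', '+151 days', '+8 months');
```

2088-03-23

Applying '+151 days' to 2087-02-22: counting 151 days forward gives 2087-07-23.
Adding +8 months to 2087-07-23 gives 2088-03-23.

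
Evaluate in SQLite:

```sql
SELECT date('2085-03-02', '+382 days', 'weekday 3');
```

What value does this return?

Applying '+382 days' to 2085-03-02: counting 382 days forward gives 2086-03-19.
`weekday 3` advances to the next Wednesday; 2086-03-19 is a Tuesday, so it moves forward to 2086-03-20.

2086-03-20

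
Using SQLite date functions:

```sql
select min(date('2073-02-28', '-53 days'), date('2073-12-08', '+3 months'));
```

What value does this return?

2073-01-06

date('2073-02-28', '-53 days') → 2073-01-06.
date('2073-12-08', '+3 months') → 2074-03-08.
Earlier of the two is 2073-01-06.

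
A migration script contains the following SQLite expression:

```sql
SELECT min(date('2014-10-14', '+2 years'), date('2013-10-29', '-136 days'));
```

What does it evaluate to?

date('2014-10-14', '+2 years') → 2016-10-14.
date('2013-10-29', '-136 days') → 2013-06-15.
Earlier of the two is 2013-06-15.

2013-06-15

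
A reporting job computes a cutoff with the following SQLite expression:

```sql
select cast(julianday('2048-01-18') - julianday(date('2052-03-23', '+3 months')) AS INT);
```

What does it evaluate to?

Adding +3 months to 2052-03-23 gives 2052-06-23.
13 days remain in January 2048 after the 18th (31 − 18).
Full months from February 2048 through May 2052 contribute their day counts.
Then 23 days into June 2052.
Total: 13 + 29 + 31 + 30 + 31 + 30 + 31 + 31 + 30 + 31 + 30 + 31 + 31 + 28 + 31 + 30 + 31 + 30 + 31 + 31 + 30 + 31 + 30 + 31 + 31 + 28 + 31 + 30 + 31 + 30 + 31 + 31 + 30 + 31 + 30 + 31 + 31 + 28 + 31 + 30 + 31 + 30 + 31 + 31 + 30 + 31 + 30 + 31 + 31 + 29 + 31 + 30 + 31 + 23 = 1618.
The subtraction is earlier − later, so the result is −1618 → -1618.

-1618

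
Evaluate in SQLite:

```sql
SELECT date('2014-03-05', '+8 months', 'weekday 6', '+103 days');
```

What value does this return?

2015-02-19

Adding +8 months to 2014-03-05 gives 2014-11-05.
`weekday 6` advances to the next Saturday; 2014-11-05 is a Wednesday, so it moves forward to 2014-11-08.
Applying '+103 days' to 2014-11-08: counting 103 days forward gives 2015-02-19.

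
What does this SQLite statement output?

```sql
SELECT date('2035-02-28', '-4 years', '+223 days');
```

2031-10-09

Adding -4 years to 2035-02-28 gives 2031-02-28.
Applying '+223 days' to 2031-02-28: counting 223 days forward gives 2031-10-09.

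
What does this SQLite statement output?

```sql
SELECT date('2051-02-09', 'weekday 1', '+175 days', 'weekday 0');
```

2051-08-13

`weekday 1` advances to the next Monday; 2051-02-09 is a Thursday, so it moves forward to 2051-02-13.
Applying '+175 days' to 2051-02-13: counting 175 days forward gives 2051-08-07.
`weekday 0` advances to the next Sunday; 2051-08-07 is a Monday, so it moves forward to 2051-08-13.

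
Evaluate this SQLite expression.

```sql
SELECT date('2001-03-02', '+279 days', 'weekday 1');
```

Applying '+279 days' to 2001-03-02: counting 279 days forward gives 2001-12-06.
`weekday 1` advances to the next Monday; 2001-12-06 is a Thursday, so it moves forward to 2001-12-10.

2001-12-10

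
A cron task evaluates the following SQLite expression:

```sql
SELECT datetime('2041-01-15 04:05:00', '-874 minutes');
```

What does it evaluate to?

2041-01-14 13:31:00

874 minutes = 14h 34m; -874 minutes from 2041-01-15 04:05:00 is 2041-01-14 13:31:00 (crosses midnight).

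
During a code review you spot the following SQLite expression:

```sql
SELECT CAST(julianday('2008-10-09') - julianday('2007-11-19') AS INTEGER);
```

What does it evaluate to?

11 days remain in November 2007 after the 19th (30 − 19).
Full months from December 2007 through September 2008 contribute their day counts.
Then 9 days into October 2008.
Total: 11 + 31 + 31 + 29 + 31 + 30 + 31 + 30 + 31 + 31 + 30 + 9 = 325.

325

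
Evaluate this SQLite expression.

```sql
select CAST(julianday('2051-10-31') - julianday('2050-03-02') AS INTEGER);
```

608

29 days remain in March 2050 after the 2nd (31 − 2).
Full months from April 2050 through September 2051 contribute their day counts.
Then 31 days into October 2051.
Total: 29 + 30 + 31 + 30 + 31 + 31 + 30 + 31 + 30 + 31 + 31 + 28 + 31 + 30 + 31 + 30 + 31 + 31 + 30 + 31 = 608.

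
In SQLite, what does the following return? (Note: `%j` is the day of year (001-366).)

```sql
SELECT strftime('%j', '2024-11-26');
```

Day-of-year for 2024-11-26: days since 2024-01-01 inclusive = 331, zero-padded to 331.

331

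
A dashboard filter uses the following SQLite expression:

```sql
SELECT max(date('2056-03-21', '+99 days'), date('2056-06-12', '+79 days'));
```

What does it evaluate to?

date('2056-03-21', '+99 days') → 2056-06-28.
date('2056-06-12', '+79 days') → 2056-08-30.
Later of the two is 2056-08-30.

2056-08-30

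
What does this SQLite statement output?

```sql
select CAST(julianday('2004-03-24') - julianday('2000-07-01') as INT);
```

1362

30 days remain in July 2000 after the 1st (31 − 1).
Full months from August 2000 through February 2004 contribute their day counts.
Then 24 days into March 2004.
Total: 30 + 31 + 30 + 31 + 30 + 31 + 31 + 28 + 31 + 30 + 31 + 30 + 31 + 31 + 30 + 31 + 30 + 31 + 31 + 28 + 31 + 30 + 31 + 30 + 31 + 31 + 30 + 31 + 30 + 31 + 31 + 28 + 31 + 30 + 31 + 30 + 31 + 31 + 30 + 31 + 30 + 31 + 31 + 29 + 24 = 1362.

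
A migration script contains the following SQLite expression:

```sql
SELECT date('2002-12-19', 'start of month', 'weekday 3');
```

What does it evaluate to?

`start of month` rewinds 2002-12-19 to 2002-12-01.
`weekday 3` advances to the next Wednesday; 2002-12-01 is a Sunday, so it moves forward to 2002-12-04.

2002-12-04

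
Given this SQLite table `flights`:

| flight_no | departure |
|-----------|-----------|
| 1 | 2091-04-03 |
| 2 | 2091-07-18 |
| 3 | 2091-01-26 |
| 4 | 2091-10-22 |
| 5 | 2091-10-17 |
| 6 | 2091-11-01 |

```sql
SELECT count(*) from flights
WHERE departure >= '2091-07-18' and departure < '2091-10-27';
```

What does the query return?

3

Rows in [2091-07-18, 2091-10-27): 2091-07-18, 2091-10-22, 2091-10-17 → 3 rows.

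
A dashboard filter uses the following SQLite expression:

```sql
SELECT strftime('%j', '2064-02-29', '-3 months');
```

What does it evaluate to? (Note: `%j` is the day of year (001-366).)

First apply '-3 months': 2064-02-29 → 2063-11-29.
Day-of-year for 2063-11-29: days since 2063-01-01 inclusive = 333, zero-padded to 333.

333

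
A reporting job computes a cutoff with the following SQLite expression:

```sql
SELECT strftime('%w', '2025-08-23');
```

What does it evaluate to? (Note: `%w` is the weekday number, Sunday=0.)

6

2025-08-23 is a Saturday; with Sunday=0 that is 6.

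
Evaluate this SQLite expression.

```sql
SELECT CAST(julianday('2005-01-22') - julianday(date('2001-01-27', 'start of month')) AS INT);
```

1482

`start of month` rewinds 2001-01-27 to 2001-01-01.
30 days remain in January 2001 after the 1st (31 − 1).
Full months from February 2001 through December 2004 contribute their day counts.
Then 22 days into January 2005.
Total: 30 + 28 + 31 + 30 + 31 + 30 + 31 + 31 + 30 + 31 + 30 + 31 + 31 + 28 + 31 + 30 + 31 + 30 + 31 + 31 + 30 + 31 + 30 + 31 + 31 + 28 + 31 + 30 + 31 + 30 + 31 + 31 + 30 + 31 + 30 + 31 + 31 + 29 + 31 + 30 + 31 + 30 + 31 + 31 + 30 + 31 + 30 + 31 + 22 = 1482.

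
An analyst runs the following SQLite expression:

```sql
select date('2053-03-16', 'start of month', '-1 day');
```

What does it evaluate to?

`start of month` rewinds 2053-03-16 to 2053-03-01.
Going back 1 day from 2053-03-01 reaches 2053-02-28 (last day of February, 28 days).

2053-02-28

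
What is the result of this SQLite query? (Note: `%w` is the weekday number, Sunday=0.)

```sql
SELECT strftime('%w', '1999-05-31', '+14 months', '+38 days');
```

First apply '+14 months', '+38 days': 1999-05-31 → 2000-09-07.
2000-09-07 is a Thursday; with Sunday=0 that is 4.

4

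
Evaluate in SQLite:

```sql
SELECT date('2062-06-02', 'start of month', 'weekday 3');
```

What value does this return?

`start of month` rewinds 2062-06-02 to 2062-06-01.
`weekday 3` advances to the next Wednesday; 2062-06-01 is a Thursday, so it moves forward to 2062-06-07.

2062-06-07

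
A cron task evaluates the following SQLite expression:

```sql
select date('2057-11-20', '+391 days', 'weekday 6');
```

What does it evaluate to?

2058-12-21

Applying '+391 days' to 2057-11-20: counting 391 days forward gives 2058-12-16.
`weekday 6` advances to the next Saturday; 2058-12-16 is a Monday, so it moves forward to 2058-12-21.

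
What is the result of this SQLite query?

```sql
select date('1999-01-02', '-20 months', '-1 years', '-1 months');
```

Adding -20 months to 1999-01-02 gives 1997-05-02.
Adding -1 year to 1997-05-02 gives 1996-05-02.
Adding -1 month to 1996-05-02 gives 1996-04-02.

1996-04-02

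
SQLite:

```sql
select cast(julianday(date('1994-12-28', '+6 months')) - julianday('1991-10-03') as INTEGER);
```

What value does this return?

Adding +6 months to 1994-12-28 gives 1995-06-28.
28 days remain in October 1991 after the 3rd (31 − 3).
Full months from November 1991 through May 1995 contribute their day counts.
Then 28 days into June 1995.
Total: 28 + 30 + 31 + 31 + 29 + 31 + 30 + 31 + 30 + 31 + 31 + 30 + 31 + 30 + 31 + 31 + 28 + 31 + 30 + 31 + 30 + 31 + 31 + 30 + 31 + 30 + 31 + 31 + 28 + 31 + 30 + 31 + 30 + 31 + 31 + 30 + 31 + 30 + 31 + 31 + 28 + 31 + 30 + 31 + 28 = 1364.

1364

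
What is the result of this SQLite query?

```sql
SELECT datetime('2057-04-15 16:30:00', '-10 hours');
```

2057-04-15 06:30:00

-10 hours from 2057-04-15 16:30:00 is 2057-04-15 06:30:00.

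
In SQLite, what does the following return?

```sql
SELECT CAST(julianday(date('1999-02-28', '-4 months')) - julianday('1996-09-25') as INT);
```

763

Adding -4 months to 1999-02-28 gives 1998-10-28.
5 days remain in September 1996 after the 25th (30 − 25).
Full months from October 1996 through September 1998 contribute their day counts.
Then 28 days into October 1998.
Total: 5 + 31 + 30 + 31 + 31 + 28 + 31 + 30 + 31 + 30 + 31 + 31 + 30 + 31 + 30 + 31 + 31 + 28 + 31 + 30 + 31 + 30 + 31 + 31 + 30 + 28 = 763.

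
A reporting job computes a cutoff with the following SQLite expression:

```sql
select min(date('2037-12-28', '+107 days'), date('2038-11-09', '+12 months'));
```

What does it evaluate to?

2038-04-14

date('2037-12-28', '+107 days') → 2038-04-14.
date('2038-11-09', '+12 months') → 2039-11-09.
Earlier of the two is 2038-04-14.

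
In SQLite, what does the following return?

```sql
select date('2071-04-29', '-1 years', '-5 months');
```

2069-11-29

Adding -1 year to 2071-04-29 gives 2070-04-29.
Adding -5 months to 2070-04-29 gives 2069-11-29.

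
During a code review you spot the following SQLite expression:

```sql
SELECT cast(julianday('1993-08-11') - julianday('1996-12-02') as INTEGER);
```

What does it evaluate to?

20 days remain in August 1993 after the 11th (31 − 11).
Full months from September 1993 through November 1996 contribute their day counts.
Then 2 days into December 1996.
Total: 20 + 30 + 31 + 30 + 31 + 31 + 28 + 31 + 30 + 31 + 30 + 31 + 31 + 30 + 31 + 30 + 31 + 31 + 28 + 31 + 30 + 31 + 30 + 31 + 31 + 30 + 31 + 30 + 31 + 31 + 29 + 31 + 30 + 31 + 30 + 31 + 31 + 30 + 31 + 30 + 2 = 1209.
The subtraction is earlier − later, so the result is −1209 → -1209.

-1209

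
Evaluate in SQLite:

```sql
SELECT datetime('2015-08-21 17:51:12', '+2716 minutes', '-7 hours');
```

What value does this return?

2015-08-23 08:07:12

2716 minutes = 45h 16m; +2716 minutes from 2015-08-21 17:51:12 is 2015-08-23 15:07:12 (crosses midnight).
-7 hours from 2015-08-23 15:07:12 is 2015-08-23 08:07:12.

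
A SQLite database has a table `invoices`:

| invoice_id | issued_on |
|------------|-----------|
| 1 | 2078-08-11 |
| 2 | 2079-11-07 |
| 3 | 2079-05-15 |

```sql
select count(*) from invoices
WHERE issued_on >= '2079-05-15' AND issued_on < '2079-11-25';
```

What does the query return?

Rows in [2079-05-15, 2079-11-25): 2079-11-07, 2079-05-15 → 2 rows.

2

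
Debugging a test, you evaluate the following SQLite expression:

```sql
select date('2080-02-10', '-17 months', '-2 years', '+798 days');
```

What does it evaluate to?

Adding -17 months to 2080-02-10 gives 2078-09-10.
Adding -2 years to 2078-09-10 gives 2076-09-10.
Applying '+798 days' to 2076-09-10: counting 798 days forward gives 2078-11-17.

2078-11-17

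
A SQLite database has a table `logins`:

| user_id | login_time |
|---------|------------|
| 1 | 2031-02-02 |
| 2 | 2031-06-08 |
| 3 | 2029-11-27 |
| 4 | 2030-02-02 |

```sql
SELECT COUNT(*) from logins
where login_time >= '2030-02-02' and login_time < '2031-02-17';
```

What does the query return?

2

Rows in [2030-02-02, 2031-02-17): 2031-02-02, 2030-02-02 → 2 rows.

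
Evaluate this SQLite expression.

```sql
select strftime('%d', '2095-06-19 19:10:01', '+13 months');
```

19

First apply '+13 months': 2095-06-19 19:10:01 → 2096-07-19 19:10:01.
`%d` extracts the 2-digit day of month: 19.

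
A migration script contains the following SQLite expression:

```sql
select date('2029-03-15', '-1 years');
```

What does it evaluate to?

Adding -1 year to 2029-03-15 gives 2028-03-15.

2028-03-15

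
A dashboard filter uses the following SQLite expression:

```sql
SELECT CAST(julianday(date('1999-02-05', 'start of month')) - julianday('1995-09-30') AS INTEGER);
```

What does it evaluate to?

`start of month` rewinds 1999-02-05 to 1999-02-01.
0 days remain in September 1995 after the 30th (30 − 30).
Full months from October 1995 through January 1999 contribute their day counts.
Then 1 day into February 1999.
Total: 0 + 31 + 30 + 31 + 31 + 29 + 31 + 30 + 31 + 30 + 31 + 31 + 30 + 31 + 30 + 31 + 31 + 28 + 31 + 30 + 31 + 30 + 31 + 31 + 30 + 31 + 30 + 31 + 31 + 28 + 31 + 30 + 31 + 30 + 31 + 31 + 30 + 31 + 30 + 31 + 31 + 1 = 1220.

1220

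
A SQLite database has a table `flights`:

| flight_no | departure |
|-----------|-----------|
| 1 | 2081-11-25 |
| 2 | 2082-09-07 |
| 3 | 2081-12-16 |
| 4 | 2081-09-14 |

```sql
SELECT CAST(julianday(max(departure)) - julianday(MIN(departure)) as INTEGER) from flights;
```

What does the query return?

358

MIN = 2081-09-14, MAX = 2082-09-07.
16 days remain in September 2081 after the 14th (30 − 14).
Full months from October 2081 through August 2082 contribute their day counts.
Then 7 days into September 2082.
Total: 16 + 31 + 30 + 31 + 31 + 28 + 31 + 30 + 31 + 30 + 31 + 31 + 7 = 358.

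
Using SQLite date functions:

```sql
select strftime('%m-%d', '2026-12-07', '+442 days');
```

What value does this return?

First apply '+442 days': 2026-12-07 → 2028-02-22.
`%m-%d` extracts the month-day: 02-22.

02-22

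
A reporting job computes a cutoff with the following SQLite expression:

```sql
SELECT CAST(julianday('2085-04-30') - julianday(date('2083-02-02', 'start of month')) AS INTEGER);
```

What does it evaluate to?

819

`start of month` rewinds 2083-02-02 to 2083-02-01.
27 days remain in February 2083 after the 1st (28 − 1).
Full months from March 2083 through March 2085 contribute their day counts.
Then 30 days into April 2085.
Total: 27 + 31 + 30 + 31 + 30 + 31 + 31 + 30 + 31 + 30 + 31 + 31 + 29 + 31 + 30 + 31 + 30 + 31 + 31 + 30 + 31 + 30 + 31 + 31 + 28 + 31 + 30 = 819.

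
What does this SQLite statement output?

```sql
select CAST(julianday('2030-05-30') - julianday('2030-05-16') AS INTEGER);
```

14

Both dates are in May 2030: 30 − 16 = 14.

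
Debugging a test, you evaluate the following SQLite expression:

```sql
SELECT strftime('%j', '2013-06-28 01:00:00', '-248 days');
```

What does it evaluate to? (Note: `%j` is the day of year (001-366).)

297

First apply '-248 days': 2013-06-28 01:00:00 → 2012-10-23 01:00:00.
Day-of-year for 2012-10-23: days since 2012-01-01 inclusive = 297, zero-padded to 297.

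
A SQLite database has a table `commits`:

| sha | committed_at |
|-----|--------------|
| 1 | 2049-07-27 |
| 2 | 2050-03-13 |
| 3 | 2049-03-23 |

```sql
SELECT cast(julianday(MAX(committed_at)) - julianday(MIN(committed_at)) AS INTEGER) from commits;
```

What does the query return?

355

MIN = 2049-03-23, MAX = 2050-03-13.
8 days remain in March 2049 after the 23rd (31 − 23).
Full months from April 2049 through February 2050 contribute their day counts.
Then 13 days into March 2050.
Total: 8 + 30 + 31 + 30 + 31 + 31 + 30 + 31 + 30 + 31 + 31 + 28 + 13 = 355.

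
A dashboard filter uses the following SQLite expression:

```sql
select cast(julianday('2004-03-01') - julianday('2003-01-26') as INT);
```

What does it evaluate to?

400

5 days remain in January 2003 after the 26th (31 − 26).
Full months from February 2003 through February 2004 contribute their day counts.
Then 1 day into March 2004.
Total: 5 + 28 + 31 + 30 + 31 + 30 + 31 + 31 + 30 + 31 + 30 + 31 + 31 + 29 + 1 = 400.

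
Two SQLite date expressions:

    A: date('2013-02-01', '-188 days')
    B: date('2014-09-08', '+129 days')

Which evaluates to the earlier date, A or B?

A

A = 2012-07-28.
B = 2015-01-15.
A is earlier.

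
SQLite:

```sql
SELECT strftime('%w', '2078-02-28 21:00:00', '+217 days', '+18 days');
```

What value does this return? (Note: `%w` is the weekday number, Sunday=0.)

5

First apply '+217 days', '+18 days': 2078-02-28 21:00:00 → 2078-10-21 21:00:00.
2078-10-21 is a Friday; with Sunday=0 that is 5.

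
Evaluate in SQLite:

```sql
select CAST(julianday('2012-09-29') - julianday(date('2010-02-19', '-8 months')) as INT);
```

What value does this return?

1198

Adding -8 months to 2010-02-19 gives 2009-06-19.
11 days remain in June 2009 after the 19th (30 − 19).
Full months from July 2009 through August 2012 contribute their day counts.
Then 29 days into September 2012.
Total: 11 + 31 + 31 + 30 + 31 + 30 + 31 + 31 + 28 + 31 + 30 + 31 + 30 + 31 + 31 + 30 + 31 + 30 + 31 + 31 + 28 + 31 + 30 + 31 + 30 + 31 + 31 + 30 + 31 + 30 + 31 + 31 + 29 + 31 + 30 + 31 + 30 + 31 + 31 + 29 = 1198.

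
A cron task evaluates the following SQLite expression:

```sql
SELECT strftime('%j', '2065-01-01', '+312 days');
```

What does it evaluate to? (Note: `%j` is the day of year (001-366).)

First apply '+312 days': 2065-01-01 → 2065-11-09.
Day-of-year for 2065-11-09: days since 2065-01-01 inclusive = 313, zero-padded to 313.

313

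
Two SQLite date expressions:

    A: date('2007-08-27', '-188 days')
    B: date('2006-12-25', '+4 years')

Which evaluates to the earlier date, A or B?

A = 2007-02-20.
B = 2010-12-25.
A is earlier.

A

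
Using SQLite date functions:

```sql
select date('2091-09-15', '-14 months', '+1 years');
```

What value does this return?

2091-07-15

Adding -14 months to 2091-09-15 gives 2090-07-15.
Adding +1 year to 2090-07-15 gives 2091-07-15.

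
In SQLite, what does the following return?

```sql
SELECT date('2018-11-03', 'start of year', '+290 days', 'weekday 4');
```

`start of year` rewinds 2018-11-03 to 2018-01-01.
Applying '+290 days' to 2018-01-01: counting 290 days forward gives 2018-10-18.
`weekday 4` advances to the next Thursday; 2018-10-18 is already a Thursday, so it stays at 2018-10-18.

2018-10-18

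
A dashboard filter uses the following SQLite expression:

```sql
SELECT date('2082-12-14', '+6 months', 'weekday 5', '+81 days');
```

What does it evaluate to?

Adding +6 months to 2082-12-14 gives 2083-06-14.
`weekday 5` advances to the next Friday; 2083-06-14 is a Monday, so it moves forward to 2083-06-18.
Applying '+81 days' to 2083-06-18: counting 81 days forward gives 2083-09-07.

2083-09-07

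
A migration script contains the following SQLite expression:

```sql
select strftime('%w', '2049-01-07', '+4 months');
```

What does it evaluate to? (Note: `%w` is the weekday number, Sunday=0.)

First apply '+4 months': 2049-01-07 → 2049-05-07.
2049-05-07 is a Friday; with Sunday=0 that is 5.

5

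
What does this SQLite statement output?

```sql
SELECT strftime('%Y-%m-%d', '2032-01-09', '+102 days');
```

First apply '+102 days': 2032-01-09 → 2032-04-20.
`%Y-%m-%d` extracts the ISO date: 2032-04-20.

2032-04-20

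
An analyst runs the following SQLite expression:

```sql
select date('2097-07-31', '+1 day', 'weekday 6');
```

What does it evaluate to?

July 2097 has 31 days; 0 remain after the 31st, so 1 days reach 2097-08-01.
`weekday 6` advances to the next Saturday; 2097-08-01 is a Thursday, so it moves forward to 2097-08-03.

2097-08-03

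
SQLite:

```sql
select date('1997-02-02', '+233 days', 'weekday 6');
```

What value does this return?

1997-09-27

Applying '+233 days' to 1997-02-02: counting 233 days forward gives 1997-09-23.
`weekday 6` advances to the next Saturday; 1997-09-23 is a Tuesday, so it moves forward to 1997-09-27.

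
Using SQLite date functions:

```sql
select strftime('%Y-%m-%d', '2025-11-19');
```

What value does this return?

`%Y-%m-%d` extracts the ISO date: 2025-11-19.

2025-11-19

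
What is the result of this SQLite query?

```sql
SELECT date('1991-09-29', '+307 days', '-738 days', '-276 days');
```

Applying '+307 days' to 1991-09-29: counting 307 days forward gives 1992-08-01.
Applying '-738 days' to 1992-08-01: counting 738 days back gives 1990-07-25.
Applying '-276 days' to 1990-07-25: counting 276 days back gives 1989-10-22.

1989-10-22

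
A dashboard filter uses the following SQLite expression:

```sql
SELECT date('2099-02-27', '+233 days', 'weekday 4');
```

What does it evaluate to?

2099-10-22

Applying '+233 days' to 2099-02-27: counting 233 days forward gives 2099-10-18.
`weekday 4` advances to the next Thursday; 2099-10-18 is a Sunday, so it moves forward to 2099-10-22.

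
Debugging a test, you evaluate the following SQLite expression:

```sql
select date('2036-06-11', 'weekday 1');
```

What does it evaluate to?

2036-06-16

`weekday 1` advances to the next Monday; 2036-06-11 is a Wednesday, so it moves forward to 2036-06-16.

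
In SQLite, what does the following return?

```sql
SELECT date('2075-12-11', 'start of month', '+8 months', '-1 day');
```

`start of month` rewinds 2075-12-11 to 2075-12-01.
Adding +8 months to 2075-12-01 gives 2076-08-01.
Going back 1 day from 2076-08-01 reaches 2076-07-31 (last day of July, 31 days).

2076-07-31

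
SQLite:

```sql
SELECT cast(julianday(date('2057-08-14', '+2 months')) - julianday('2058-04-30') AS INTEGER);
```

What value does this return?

Adding +2 months to 2057-08-14 gives 2057-10-14.
17 days remain in October 2057 after the 14th (31 − 14).
November 2057: 30 days.
December 2057: 31 days.
January 2058: 31 days.
February 2058: 28 days.
March 2058: 31 days.
Then 30 days into April 2058.
Total: 17 + 30 + 31 + 31 + 28 + 31 + 30 = 198.
The subtraction is earlier − later, so the result is −198 → -198.

-198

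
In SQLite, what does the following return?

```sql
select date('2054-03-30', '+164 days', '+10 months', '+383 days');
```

Applying '+164 days' to 2054-03-30: counting 164 days forward gives 2054-09-10.
Adding +10 months to 2054-09-10 gives 2055-07-10.
Applying '+383 days' to 2055-07-10: counting 383 days forward gives 2056-07-27.

2056-07-27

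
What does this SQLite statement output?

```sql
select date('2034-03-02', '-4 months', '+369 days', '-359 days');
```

Adding -4 months to 2034-03-02 gives 2033-11-02.
Applying '+369 days' to 2033-11-02: counting 369 days forward gives 2034-11-06.
Applying '-359 days' to 2034-11-06: counting 359 days back gives 2033-11-12.

2033-11-12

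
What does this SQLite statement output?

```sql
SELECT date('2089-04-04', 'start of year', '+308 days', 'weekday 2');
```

2089-11-08

`start of year` rewinds 2089-04-04 to 2089-01-01.
Applying '+308 days' to 2089-01-01: counting 308 days forward gives 2089-11-05.
`weekday 2` advances to the next Tuesday; 2089-11-05 is a Saturday, so it moves forward to 2089-11-08.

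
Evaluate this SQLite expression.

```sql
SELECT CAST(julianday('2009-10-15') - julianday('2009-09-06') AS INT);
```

39

24 days remain in September 2009 after the 6th (30 − 6).
Then 15 days into October 2009.
Total: 24 + 15 = 39.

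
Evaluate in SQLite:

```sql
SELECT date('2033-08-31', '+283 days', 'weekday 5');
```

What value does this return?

2034-06-16

Applying '+283 days' to 2033-08-31: counting 283 days forward gives 2034-06-10.
`weekday 5` advances to the next Friday; 2034-06-10 is a Saturday, so it moves forward to 2034-06-16.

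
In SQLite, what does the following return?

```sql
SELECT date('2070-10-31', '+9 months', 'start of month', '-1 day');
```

2071-06-30

Adding +9 months to 2070-10-31 gives 2071-07-31.
`start of month` rewinds 2071-07-31 to 2071-07-01.
Going back 1 day from 2071-07-01 reaches 2071-06-30 (last day of June, 30 days).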